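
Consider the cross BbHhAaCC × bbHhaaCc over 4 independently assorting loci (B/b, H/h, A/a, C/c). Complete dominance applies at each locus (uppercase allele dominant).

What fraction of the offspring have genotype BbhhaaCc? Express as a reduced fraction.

P(BbhhaaCc) = 1/32

BbHhAaCC gametes: BHAC×2, BHaC×2, BhAC×2, BhaC×2, bHAC×2, bHaC×2, bhAC×2, bhaC×2
bbHhaaCc gametes: bHaC×4, bHac×4, bhaC×4, bhac×4
BbHhAaCC×bbHhaaCc grid (16·16=256): BbHHAaCC=8 BbHHAaCc=8 BbHHaaCC=8 BbHHaaCc=8 BbHhAaCC=16 BbHhAaCc=16 BbHhaaCC=16 BbHhaaCc=16 BbhhAaCC=8 BbhhAaCc=8 BbhhaaCC=8 BbhhaaCc=8 bbHHAaCC=8 bbHHAaCc=8 bbHHaaCC=8 bbHHaaCc=8 bbHhAaCC=16 bbHhAaCc=16 bbHhaaCC=16 bbHhaaCc=16 bbhhAaCC=8 bbhhAaCc=8 bbhhaaCC=8 bbhhaaCc=8
BbhhaaCc hits 8/256; gcd=8; 8÷8/256÷8 = 1/32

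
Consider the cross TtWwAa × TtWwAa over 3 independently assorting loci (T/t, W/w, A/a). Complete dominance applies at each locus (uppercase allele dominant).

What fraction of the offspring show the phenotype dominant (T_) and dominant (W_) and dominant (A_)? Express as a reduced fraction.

TtWwAa gametes: TWA×1, TWa×1, TwA×1, Twa×1, tWA×1, tWa×1, twA×1, twa×1
TtWwAa gametes: TWA×1, TWa×1, TwA×1, Twa×1, tWA×1, tWa×1, twA×1, twa×1
TtWwAa×TtWwAa grid (8·8=64): TTWWAA=1 TTWWAa=2 TTWWaa=1 TTWwAA=2 TTWwAa=4 TTWwaa=2 TTwwAA=1 TTwwAa=2 TTwwaa=1 TtWWAA=2 TtWWAa=4 TtWWaa=2 TtWwAA=4 TtWwAa=8 TtWwaa=4 TtwwAA=2 TtwwAa=4 Ttwwaa=2 ttWWAA=1 ttWWAa=2 ttWWaa=1 ttWwAA=2 ttWwAa=4 ttWwaa=2 ttwwAA=1 ttwwAa=2 ttwwaa=1
T_ W_ A_ hits 27/64; gcd=1; 27÷1/64÷1 = 27/64

P(T_ W_ A_) = 27/64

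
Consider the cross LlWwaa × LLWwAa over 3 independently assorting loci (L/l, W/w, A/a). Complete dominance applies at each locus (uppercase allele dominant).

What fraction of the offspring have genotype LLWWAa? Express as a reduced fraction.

P(LLWWAa) = 1/16

LlWwaa gametes: LWa×2, Lwa×2, lWa×2, lwa×2
LLWwAa gametes: LWA×2, LWa×2, LwA×2, Lwa×2
LlWwaa×LLWwAa grid (8·8=64): LLWWAa=4 LLWWaa=4 LLWwAa=8 LLWwaa=8 LLwwAa=4 LLwwaa=4 LlWWAa=4 LlWWaa=4 LlWwAa=8 LlWwaa=8 LlwwAa=4 Llwwaa=4
LLWWAa hits 4/64; gcd=4; 4÷4/64÷4 = 1/16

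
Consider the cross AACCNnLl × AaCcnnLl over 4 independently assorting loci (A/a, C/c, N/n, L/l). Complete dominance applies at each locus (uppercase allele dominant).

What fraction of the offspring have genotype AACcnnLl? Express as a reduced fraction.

P(AACcnnLl) = 1/16

AACCNnLl gametes: ACNL×4, ACNl×4, ACnL×4, ACnl×4
AaCcnnLl gametes: ACnL×2, ACnl×2, AcnL×2, Acnl×2, aCnL×2, aCnl×2, acnL×2, acnl×2
AACCNnLl×AaCcnnLl grid (16·16=256): AACCNnLL=8 AACCNnLl=16 AACCNnll=8 AACCnnLL=8 AACCnnLl=16 AACCnnll=8 AACcNnLL=8 AACcNnLl=16 AACcNnll=8 AACcnnLL=8 AACcnnLl=16 AACcnnll=8 AaCCNnLL=8 AaCCNnLl=16 AaCCNnll=8 AaCCnnLL=8 AaCCnnLl=16 AaCCnnll=8 AaCcNnLL=8 AaCcNnLl=16 AaCcNnll=8 AaCcnnLL=8 AaCcnnLl=16 AaCcnnll=8
AACcnnLl hits 16/256; gcd=16; 16÷16/256÷16 = 1/16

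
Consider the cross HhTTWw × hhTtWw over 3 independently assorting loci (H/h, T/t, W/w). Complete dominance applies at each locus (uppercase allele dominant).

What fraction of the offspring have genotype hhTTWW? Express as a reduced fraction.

P(hhTTWW) = 1/16

HhTTWw gametes: HTW×2, HTw×2, hTW×2, hTw×2
hhTtWw gametes: hTW×2, hTw×2, htW×2, htw×2
HhTTWw×hhTtWw grid (8·8=64): HhTTWW=4 HhTTWw=8 HhTTww=4 HhTtWW=4 HhTtWw=8 HhTtww=4 hhTTWW=4 hhTTWw=8 hhTTww=4 hhTtWW=4 hhTtWw=8 hhTtww=4
hhTTWW hits 4/64; gcd=4; 4÷4/64÷4 = 1/16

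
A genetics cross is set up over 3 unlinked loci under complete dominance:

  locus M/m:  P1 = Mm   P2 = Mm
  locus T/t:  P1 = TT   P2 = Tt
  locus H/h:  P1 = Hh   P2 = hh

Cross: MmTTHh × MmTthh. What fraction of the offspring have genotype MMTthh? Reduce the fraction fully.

MmTTHh gametes: MTH×2, MTh×2, mTH×2, mTh×2
MmTthh gametes: MTh×2, Mth×2, mTh×2, mth×2
MmTTHh×MmTthh grid (8·8=64): MMTTHh=4 MMTThh=4 MMTtHh=4 MMTthh=4 MmTTHh=8 MmTThh=8 MmTtHh=8 MmTthh=8 mmTTHh=4 mmTThh=4 mmTtHh=4 mmTthh=4
MMTthh hits 4/64; gcd=4; 4÷4/64÷4 = 1/16

P(MMTthh) = 1/16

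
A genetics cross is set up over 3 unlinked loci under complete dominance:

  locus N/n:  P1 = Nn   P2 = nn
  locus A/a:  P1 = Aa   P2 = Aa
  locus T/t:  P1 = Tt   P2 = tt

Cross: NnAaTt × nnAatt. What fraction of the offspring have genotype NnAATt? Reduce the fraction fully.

P(NnAATt) = 1/16

NnAaTt gametes: NAT×1, NAt×1, NaT×1, Nat×1, nAT×1, nAt×1, naT×1, nat×1
nnAatt gametes: nAt×4, nat×4
NnAaTt×nnAatt grid (8·8=64): NnAATt=4 NnAAtt=4 NnAaTt=8 NnAatt=8 NnaaTt=4 Nnaatt=4 nnAATt=4 nnAAtt=4 nnAaTt=8 nnAatt=8 nnaaTt=4 nnaatt=4
NnAATt hits 4/64; gcd=4; 4÷4/64÷4 = 1/16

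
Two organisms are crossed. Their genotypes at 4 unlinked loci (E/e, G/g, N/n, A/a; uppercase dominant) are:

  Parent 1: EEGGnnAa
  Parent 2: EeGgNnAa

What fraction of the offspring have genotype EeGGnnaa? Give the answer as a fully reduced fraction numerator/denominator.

P(EeGGnnaa) = 1/32

EEGGnnAa gametes: EGnA×8, EGna×8
EeGgNnAa gametes: EGNA×1, EGNa×1, EGnA×1, EGna×1, EgNA×1, EgNa×1, EgnA×1, Egna×1, eGNA×1, eGNa×1, eGnA×1, eGna×1, egNA×1, egNa×1, egnA×1, egna×1
EEGGnnAa×EeGgNnAa grid (16·16=256): EEGGNnAA=8 EEGGNnAa=16 EEGGNnaa=8 EEGGnnAA=8 EEGGnnAa=16 EEGGnnaa=8 EEGgNnAA=8 EEGgNnAa=16 EEGgNnaa=8 EEGgnnAA=8 EEGgnnAa=16 EEGgnnaa=8 EeGGNnAA=8 EeGGNnAa=16 EeGGNnaa=8 EeGGnnAA=8 EeGGnnAa=16 EeGGnnaa=8 EeGgNnAA=8 EeGgNnAa=16 EeGgNnaa=8 EeGgnnAA=8 EeGgnnAa=16 EeGgnnaa=8
EeGGnnaa hits 8/256; gcd=8; 8÷8/256÷8 = 1/32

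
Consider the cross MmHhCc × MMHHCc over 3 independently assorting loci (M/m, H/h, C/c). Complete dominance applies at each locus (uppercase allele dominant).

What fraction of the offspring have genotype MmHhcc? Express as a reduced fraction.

P(MmHhcc) = 1/16

MmHhCc gametes: MHC×1, MHc×1, MhC×1, Mhc×1, mHC×1, mHc×1, mhC×1, mhc×1
MMHHCc gametes: MHC×4, MHc×4
MmHhCc×MMHHCc grid (8·8=64): MMHHCC=4 MMHHCc=8 MMHHcc=4 MMHhCC=4 MMHhCc=8 MMHhcc=4 MmHHCC=4 MmHHCc=8 MmHHcc=4 MmHhCC=4 MmHhCc=8 MmHhcc=4
MmHhcc hits 4/64; gcd=4; 4÷4/64÷4 = 1/16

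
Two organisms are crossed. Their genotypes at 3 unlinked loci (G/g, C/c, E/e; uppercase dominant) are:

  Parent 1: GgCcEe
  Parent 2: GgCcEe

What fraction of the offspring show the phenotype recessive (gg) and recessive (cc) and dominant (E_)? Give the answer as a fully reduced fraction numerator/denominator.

P(gg cc E_) = 3/64

GgCcEe gametes: GCE×1, GCe×1, GcE×1, Gce×1, gCE×1, gCe×1, gcE×1, gce×1
GgCcEe gametes: GCE×1, GCe×1, GcE×1, Gce×1, gCE×1, gCe×1, gcE×1, gce×1
GgCcEe×GgCcEe grid (8·8=64): GGCCEE=1 GGCCEe=2 GGCCee=1 GGCcEE=2 GGCcEe=4 GGCcee=2 GGccEE=1 GGccEe=2 GGccee=1 GgCCEE=2 GgCCEe=4 GgCCee=2 GgCcEE=4 GgCcEe=8 GgCcee=4 GgccEE=2 GgccEe=4 Ggccee=2 ggCCEE=1 ggCCEe=2 ggCCee=1 ggCcEE=2 ggCcEe=4 ggCcee=2 ggccEE=1 ggccEe=2 ggccee=1
gg cc E_ hits 3/64; gcd=1; 3÷1/64÷1 = 3/64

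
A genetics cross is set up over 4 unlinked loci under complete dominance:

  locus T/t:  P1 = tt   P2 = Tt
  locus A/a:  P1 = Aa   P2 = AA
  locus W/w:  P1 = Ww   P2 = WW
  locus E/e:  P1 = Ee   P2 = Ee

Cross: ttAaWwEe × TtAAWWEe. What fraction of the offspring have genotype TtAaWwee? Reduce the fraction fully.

ttAaWwEe gametes: tAWE×2, tAWe×2, tAwE×2, tAwe×2, taWE×2, taWe×2, tawE×2, tawe×2
TtAAWWEe gametes: TAWE×4, TAWe×4, tAWE×4, tAWe×4
ttAaWwEe×TtAAWWEe grid (16·16=256): TtAAWWEE=8 TtAAWWEe=16 TtAAWWee=8 TtAAWwEE=8 TtAAWwEe=16 TtAAWwee=8 TtAaWWEE=8 TtAaWWEe=16 TtAaWWee=8 TtAaWwEE=8 TtAaWwEe=16 TtAaWwee=8 ttAAWWEE=8 ttAAWWEe=16 ttAAWWee=8 ttAAWwEE=8 ttAAWwEe=16 ttAAWwee=8 ttAaWWEE=8 ttAaWWEe=16 ttAaWWee=8 ttAaWwEE=8 ttAaWwEe=16 ttAaWwee=8
TtAaWwee hits 8/256; gcd=8; 8÷8/256÷8 = 1/32

P(TtAaWwee) = 1/32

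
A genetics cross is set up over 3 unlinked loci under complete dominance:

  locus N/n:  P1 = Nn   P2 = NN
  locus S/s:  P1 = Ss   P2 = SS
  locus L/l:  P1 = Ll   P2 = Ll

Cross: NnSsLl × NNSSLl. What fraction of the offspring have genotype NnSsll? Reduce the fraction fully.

NnSsLl gametes: NSL×1, NSl×1, NsL×1, Nsl×1, nSL×1, nSl×1, nsL×1, nsl×1
NNSSLl gametes: NSL×4, NSl×4
NnSsLl×NNSSLl grid (8·8=64): NNSSLL=4 NNSSLl=8 NNSSll=4 NNSsLL=4 NNSsLl=8 NNSsll=4 NnSSLL=4 NnSSLl=8 NnSSll=4 NnSsLL=4 NnSsLl=8 NnSsll=4
NnSsll hits 4/64; gcd=4; 4÷4/64÷4 = 1/16

P(NnSsll) = 1/16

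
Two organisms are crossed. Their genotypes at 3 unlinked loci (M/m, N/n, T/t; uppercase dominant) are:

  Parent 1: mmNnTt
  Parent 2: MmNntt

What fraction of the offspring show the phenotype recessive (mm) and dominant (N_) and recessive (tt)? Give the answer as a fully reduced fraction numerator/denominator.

P(mm N_ tt) = 3/16

mmNnTt gametes: mNT×2, mNt×2, mnT×2, mnt×2
MmNntt gametes: MNt×2, Mnt×2, mNt×2, mnt×2
mmNnTt×MmNntt grid (8·8=64): MmNNTt=4 MmNNtt=4 MmNnTt=8 MmNntt=8 MmnnTt=4 Mmnntt=4 mmNNTt=4 mmNNtt=4 mmNnTt=8 mmNntt=8 mmnnTt=4 mmnntt=4
mm N_ tt hits 12/64; gcd=4; 12÷4/64÷4 = 3/16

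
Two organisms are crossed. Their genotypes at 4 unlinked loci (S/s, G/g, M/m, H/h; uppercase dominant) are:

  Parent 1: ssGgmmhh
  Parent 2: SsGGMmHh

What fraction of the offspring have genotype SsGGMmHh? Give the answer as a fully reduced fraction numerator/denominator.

P(SsGGMmHh) = 1/16

ssGgmmhh gametes: sGmh×8, sgmh×8
SsGGMmHh gametes: SGMH×2, SGMh×2, SGmH×2, SGmh×2, sGMH×2, sGMh×2, sGmH×2, sGmh×2
ssGgmmhh×SsGGMmHh grid (16·16=256): SsGGMmHh=16 SsGGMmhh=16 SsGGmmHh=16 SsGGmmhh=16 SsGgMmHh=16 SsGgMmhh=16 SsGgmmHh=16 SsGgmmhh=16 ssGGMmHh=16 ssGGMmhh=16 ssGGmmHh=16 ssGGmmhh=16 ssGgMmHh=16 ssGgMmhh=16 ssGgmmHh=16 ssGgmmhh=16
SsGGMmHh hits 16/256; gcd=16; 16÷16/256÷16 = 1/16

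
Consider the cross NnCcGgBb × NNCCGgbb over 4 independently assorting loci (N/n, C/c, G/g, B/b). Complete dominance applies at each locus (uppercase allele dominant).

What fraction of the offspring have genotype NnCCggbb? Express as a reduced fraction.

NnCcGgBb gametes: NCGB×1, NCGb×1, NCgB×1, NCgb×1, NcGB×1, NcGb×1, NcgB×1, Ncgb×1, nCGB×1, nCGb×1, nCgB×1, nCgb×1, ncGB×1, ncGb×1, ncgB×1, ncgb×1
NNCCGgbb gametes: NCGb×8, NCgb×8
NnCcGgBb×NNCCGgbb grid (16·16=256): NNCCGGBb=8 NNCCGGbb=8 NNCCGgBb=16 NNCCGgbb=16 NNCCggBb=8 NNCCggbb=8 NNCcGGBb=8 NNCcGGbb=8 NNCcGgBb=16 NNCcGgbb=16 NNCcggBb=8 NNCcggbb=8 NnCCGGBb=8 NnCCGGbb=8 NnCCGgBb=16 NnCCGgbb=16 NnCCggBb=8 NnCCggbb=8 NnCcGGBb=8 NnCcGGbb=8 NnCcGgBb=16 NnCcGgbb=16 NnCcggBb=8 NnCcggbb=8
NnCCggbb hits 8/256; gcd=8; 8÷8/256÷8 = 1/32

P(NnCCggbb) = 1/32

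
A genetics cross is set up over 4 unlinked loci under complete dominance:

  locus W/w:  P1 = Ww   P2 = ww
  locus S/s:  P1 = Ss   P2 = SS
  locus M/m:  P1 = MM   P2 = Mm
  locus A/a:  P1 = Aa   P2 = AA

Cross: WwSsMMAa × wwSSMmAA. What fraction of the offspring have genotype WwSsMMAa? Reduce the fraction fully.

WwSsMMAa gametes: WSMA×2, WSMa×2, WsMA×2, WsMa×2, wSMA×2, wSMa×2, wsMA×2, wsMa×2
wwSSMmAA gametes: wSMA×8, wSmA×8
WwSsMMAa×wwSSMmAA grid (16·16=256): WwSSMMAA=16 WwSSMMAa=16 WwSSMmAA=16 WwSSMmAa=16 WwSsMMAA=16 WwSsMMAa=16 WwSsMmAA=16 WwSsMmAa=16 wwSSMMAA=16 wwSSMMAa=16 wwSSMmAA=16 wwSSMmAa=16 wwSsMMAA=16 wwSsMMAa=16 wwSsMmAA=16 wwSsMmAa=16
WwSsMMAa hits 16/256; gcd=16; 16÷16/256÷16 = 1/16

P(WwSsMMAa) = 1/16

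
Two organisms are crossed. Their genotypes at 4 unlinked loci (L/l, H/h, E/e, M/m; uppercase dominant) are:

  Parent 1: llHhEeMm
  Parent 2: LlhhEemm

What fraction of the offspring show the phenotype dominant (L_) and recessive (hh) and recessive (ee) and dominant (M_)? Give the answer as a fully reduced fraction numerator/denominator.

llHhEeMm gametes: lHEM×2, lHEm×2, lHeM×2, lHem×2, lhEM×2, lhEm×2, lheM×2, lhem×2
LlhhEemm gametes: LhEm×4, Lhem×4, lhEm×4, lhem×4
llHhEeMm×LlhhEemm grid (16·16=256): LlHhEEMm=8 LlHhEEmm=8 LlHhEeMm=16 LlHhEemm=16 LlHheeMm=8 LlHheemm=8 LlhhEEMm=8 LlhhEEmm=8 LlhhEeMm=16 LlhhEemm=16 LlhheeMm=8 Llhheemm=8 llHhEEMm=8 llHhEEmm=8 llHhEeMm=16 llHhEemm=16 llHheeMm=8 llHheemm=8 llhhEEMm=8 llhhEEmm=8 llhhEeMm=16 llhhEemm=16 llhheeMm=8 llhheemm=8
L_ hh ee M_ hits 8/256; gcd=8; 8÷8/256÷8 = 1/32

P(L_ hh ee M_) = 1/32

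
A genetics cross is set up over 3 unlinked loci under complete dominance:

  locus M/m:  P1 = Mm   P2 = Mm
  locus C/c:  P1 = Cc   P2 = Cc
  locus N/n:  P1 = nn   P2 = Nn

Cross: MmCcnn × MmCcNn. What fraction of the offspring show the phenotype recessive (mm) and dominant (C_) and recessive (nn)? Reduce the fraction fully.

MmCcnn gametes: MCn×2, Mcn×2, mCn×2, mcn×2
MmCcNn gametes: MCN×1, MCn×1, McN×1, Mcn×1, mCN×1, mCn×1, mcN×1, mcn×1
MmCcnn×MmCcNn grid (8·8=64): MMCCNn=2 MMCCnn=2 MMCcNn=4 MMCcnn=4 MMccNn=2 MMccnn=2 MmCCNn=4 MmCCnn=4 MmCcNn=8 MmCcnn=8 MmccNn=4 Mmccnn=4 mmCCNn=2 mmCCnn=2 mmCcNn=4 mmCcnn=4 mmccNn=2 mmccnn=2
mm C_ nn hits 6/64; gcd=2; 6÷2/64÷2 = 3/32

P(mm C_ nn) = 3/32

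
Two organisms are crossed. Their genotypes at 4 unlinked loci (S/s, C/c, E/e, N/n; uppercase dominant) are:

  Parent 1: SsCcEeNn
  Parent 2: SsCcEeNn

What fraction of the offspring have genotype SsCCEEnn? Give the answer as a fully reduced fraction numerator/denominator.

P(SsCCEEnn) = 1/128

SsCcEeNn gametes: SCEN×1, SCEn×1, SCeN×1, SCen×1, ScEN×1, ScEn×1, SceN×1, Scen×1, sCEN×1, sCEn×1, sCeN×1, sCen×1, scEN×1, scEn×1, sceN×1, scen×1
SsCcEeNn gametes: SCEN×1, SCEn×1, SCeN×1, SCen×1, ScEN×1, ScEn×1, SceN×1, Scen×1, sCEN×1, sCEn×1, sCeN×1, sCen×1, scEN×1, scEn×1, sceN×1, scen×1
SsCcEeNn×SsCcEeNn grid (16·16=256): SSCCEENN=1 SSCCEENn=2 SSCCEEnn=1 SSCCEeNN=2 SSCCEeNn=4 SSCCEenn=2 SSCCeeNN=1 SSCCeeNn=2 SSCCeenn=1 SSCcEENN=2 SSCcEENn=4 SSCcEEnn=2 SSCcEeNN=4 SSCcEeNn=8 SSCcEenn=4 SSCceeNN=2 SSCceeNn=4 SSCceenn=2 SSccEENN=1 SSccEENn=2 SSccEEnn=1 SSccEeNN=2 SSccEeNn=4 SSccEenn=2 SScceeNN=1 SScceeNn=2 SScceenn=1 SsCCEENN=2 SsCCEENn=4 SsCCEEnn=2 SsCCEeNN=4 SsCCEeNn=8 SsCCEenn=4 SsCCeeNN=2 SsCCeeNn=4 SsCCeenn=2 SsCcEENN=4 SsCcEENn=8 SsCcEEnn=4 SsCcEeNN=8 SsCcEeNn=16 SsCcEenn=8 SsCceeNN=4 SsCceeNn=8 SsCceenn=4 SsccEENN=2 SsccEENn=4 SsccEEnn=2 SsccEeNN=4 SsccEeNn=8 SsccEenn=4 SscceeNN=2 SscceeNn=4 Sscceenn=2 ssCCEENN=1 ssCCEENn=2 ssCCEEnn=1 ssCCEeNN=2 ssCCEeNn=4 ssCCEenn=2 ssCCeeNN=1 ssCCeeNn=2 ssCCeenn=1 ssCcEENN=2 ssCcEENn=4 ssCcEEnn=2 ssCcEeNN=4 ssCcEeNn=8 ssCcEenn=4 ssCceeNN=2 ssCceeNn=4 ssCceenn=2 ssccEENN=1 ssccEENn=2 ssccEEnn=1 ssccEeNN=2 ssccEeNn=4 ssccEenn=2 sscceeNN=1 sscceeNn=2 sscceenn=1
SsCCEEnn hits 2/256; gcd=2; 2÷2/256÷2 = 1/128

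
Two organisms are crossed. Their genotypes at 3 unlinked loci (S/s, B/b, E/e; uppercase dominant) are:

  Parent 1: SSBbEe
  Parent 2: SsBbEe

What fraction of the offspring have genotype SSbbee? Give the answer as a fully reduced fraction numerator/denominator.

SSBbEe gametes: SBE×2, SBe×2, SbE×2, Sbe×2
SsBbEe gametes: SBE×1, SBe×1, SbE×1, Sbe×1, sBE×1, sBe×1, sbE×1, sbe×1
SSBbEe×SsBbEe grid (8·8=64): SSBBEE=2 SSBBEe=4 SSBBee=2 SSBbEE=4 SSBbEe=8 SSBbee=4 SSbbEE=2 SSbbEe=4 SSbbee=2 SsBBEE=2 SsBBEe=4 SsBBee=2 SsBbEE=4 SsBbEe=8 SsBbee=4 SsbbEE=2 SsbbEe=4 Ssbbee=2
SSbbee hits 2/64; gcd=2; 2÷2/64÷2 = 1/32

P(SSbbee) = 1/32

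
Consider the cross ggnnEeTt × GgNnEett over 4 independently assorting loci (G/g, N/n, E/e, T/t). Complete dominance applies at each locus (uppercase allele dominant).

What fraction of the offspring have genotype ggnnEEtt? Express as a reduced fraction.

P(ggnnEEtt) = 1/32

ggnnEeTt gametes: gnET×4, gnEt×4, gneT×4, gnet×4
GgNnEett gametes: GNEt×2, GNet×2, GnEt×2, Gnet×2, gNEt×2, gNet×2, gnEt×2, gnet×2
ggnnEeTt×GgNnEett grid (16·16=256): GgNnEETt=8 GgNnEEtt=8 GgNnEeTt=16 GgNnEett=16 GgNneeTt=8 GgNneett=8 GgnnEETt=8 GgnnEEtt=8 GgnnEeTt=16 GgnnEett=16 GgnneeTt=8 Ggnneett=8 ggNnEETt=8 ggNnEEtt=8 ggNnEeTt=16 ggNnEett=16 ggNneeTt=8 ggNneett=8 ggnnEETt=8 ggnnEEtt=8 ggnnEeTt=16 ggnnEett=16 ggnneeTt=8 ggnneett=8
ggnnEEtt hits 8/256; gcd=8; 8÷8/256÷8 = 1/32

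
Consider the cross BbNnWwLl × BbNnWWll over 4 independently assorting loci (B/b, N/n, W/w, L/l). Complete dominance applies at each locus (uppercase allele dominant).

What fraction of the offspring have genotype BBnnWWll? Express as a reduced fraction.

P(BBnnWWll) = 1/64

BbNnWwLl gametes: BNWL×1, BNWl×1, BNwL×1, BNwl×1, BnWL×1, BnWl×1, BnwL×1, Bnwl×1, bNWL×1, bNWl×1, bNwL×1, bNwl×1, bnWL×1, bnWl×1, bnwL×1, bnwl×1
BbNnWWll gametes: BNWl×4, BnWl×4, bNWl×4, bnWl×4
BbNnWwLl×BbNnWWll grid (16·16=256): BBNNWWLl=4 BBNNWWll=4 BBNNWwLl=4 BBNNWwll=4 BBNnWWLl=8 BBNnWWll=8 BBNnWwLl=8 BBNnWwll=8 BBnnWWLl=4 BBnnWWll=4 BBnnWwLl=4 BBnnWwll=4 BbNNWWLl=8 BbNNWWll=8 BbNNWwLl=8 BbNNWwll=8 BbNnWWLl=16 BbNnWWll=16 BbNnWwLl=16 BbNnWwll=16 BbnnWWLl=8 BbnnWWll=8 BbnnWwLl=8 BbnnWwll=8 bbNNWWLl=4 bbNNWWll=4 bbNNWwLl=4 bbNNWwll=4 bbNnWWLl=8 bbNnWWll=8 bbNnWwLl=8 bbNnWwll=8 bbnnWWLl=4 bbnnWWll=4 bbnnWwLl=4 bbnnWwll=4
BBnnWWll hits 4/256; gcd=4; 4÷4/256÷4 = 1/64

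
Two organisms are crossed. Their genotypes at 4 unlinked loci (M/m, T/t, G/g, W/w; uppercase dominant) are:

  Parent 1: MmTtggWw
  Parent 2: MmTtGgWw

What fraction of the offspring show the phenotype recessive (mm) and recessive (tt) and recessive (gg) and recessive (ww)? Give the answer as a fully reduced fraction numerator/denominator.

MmTtggWw gametes: MTgW×2, MTgw×2, MtgW×2, Mtgw×2, mTgW×2, mTgw×2, mtgW×2, mtgw×2
MmTtGgWw gametes: MTGW×1, MTGw×1, MTgW×1, MTgw×1, MtGW×1, MtGw×1, MtgW×1, Mtgw×1, mTGW×1, mTGw×1, mTgW×1, mTgw×1, mtGW×1, mtGw×1, mtgW×1, mtgw×1
MmTtggWw×MmTtGgWw grid (16·16=256): MMTTGgWW=2 MMTTGgWw=4 MMTTGgww=2 MMTTggWW=2 MMTTggWw=4 MMTTggww=2 MMTtGgWW=4 MMTtGgWw=8 MMTtGgww=4 MMTtggWW=4 MMTtggWw=8 MMTtggww=4 MMttGgWW=2 MMttGgWw=4 MMttGgww=2 MMttggWW=2 MMttggWw=4 MMttggww=2 MmTTGgWW=4 MmTTGgWw=8 MmTTGgww=4 MmTTggWW=4 MmTTggWw=8 MmTTggww=4 MmTtGgWW=8 MmTtGgWw=16 MmTtGgww=8 MmTtggWW=8 MmTtggWw=16 MmTtggww=8 MmttGgWW=4 MmttGgWw=8 MmttGgww=4 MmttggWW=4 MmttggWw=8 Mmttggww=4 mmTTGgWW=2 mmTTGgWw=4 mmTTGgww=2 mmTTggWW=2 mmTTggWw=4 mmTTggww=2 mmTtGgWW=4 mmTtGgWw=8 mmTtGgww=4 mmTtggWW=4 mmTtggWw=8 mmTtggww=4 mmttGgWW=2 mmttGgWw=4 mmttGgww=2 mmttggWW=2 mmttggWw=4 mmttggww=2
mm tt gg ww hits 2/256; gcd=2; 2÷2/256÷2 = 1/128

P(mm tt gg ww) = 1/128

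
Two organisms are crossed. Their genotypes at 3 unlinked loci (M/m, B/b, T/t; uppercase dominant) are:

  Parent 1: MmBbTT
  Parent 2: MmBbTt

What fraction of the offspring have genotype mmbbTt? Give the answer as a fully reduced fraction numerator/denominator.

P(mmbbTt) = 1/32

MmBbTT gametes: MBT×2, MbT×2, mBT×2, mbT×2
MmBbTt gametes: MBT×1, MBt×1, MbT×1, Mbt×1, mBT×1, mBt×1, mbT×1, mbt×1
MmBbTT×MmBbTt grid (8·8=64): MMBBTT=2 MMBBTt=2 MMBbTT=4 MMBbTt=4 MMbbTT=2 MMbbTt=2 MmBBTT=4 MmBBTt=4 MmBbTT=8 MmBbTt=8 MmbbTT=4 MmbbTt=4 mmBBTT=2 mmBBTt=2 mmBbTT=4 mmBbTt=4 mmbbTT=2 mmbbTt=2
mmbbTt hits 2/64; gcd=2; 2÷2/64÷2 = 1/32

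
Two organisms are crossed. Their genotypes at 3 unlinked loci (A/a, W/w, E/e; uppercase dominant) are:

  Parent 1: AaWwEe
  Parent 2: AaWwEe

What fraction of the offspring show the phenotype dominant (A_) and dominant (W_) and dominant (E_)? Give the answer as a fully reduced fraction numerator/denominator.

P(A_ W_ E_) = 27/64

AaWwEe gametes: AWE×1, AWe×1, AwE×1, Awe×1, aWE×1, aWe×1, awE×1, awe×1
AaWwEe gametes: AWE×1, AWe×1, AwE×1, Awe×1, aWE×1, aWe×1, awE×1, awe×1
AaWwEe×AaWwEe grid (8·8=64): AAWWEE=1 AAWWEe=2 AAWWee=1 AAWwEE=2 AAWwEe=4 AAWwee=2 AAwwEE=1 AAwwEe=2 AAwwee=1 AaWWEE=2 AaWWEe=4 AaWWee=2 AaWwEE=4 AaWwEe=8 AaWwee=4 AawwEE=2 AawwEe=4 Aawwee=2 aaWWEE=1 aaWWEe=2 aaWWee=1 aaWwEE=2 aaWwEe=4 aaWwee=2 aawwEE=1 aawwEe=2 aawwee=1
A_ W_ E_ hits 27/64; gcd=1; 27÷1/64÷1 = 27/64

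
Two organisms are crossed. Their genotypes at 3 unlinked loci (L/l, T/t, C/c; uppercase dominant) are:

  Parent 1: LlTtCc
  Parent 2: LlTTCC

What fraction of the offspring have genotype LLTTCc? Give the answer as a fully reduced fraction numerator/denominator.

LlTtCc gametes: LTC×1, LTc×1, LtC×1, Ltc×1, lTC×1, lTc×1, ltC×1, ltc×1
LlTTCC gametes: LTC×4, lTC×4
LlTtCc×LlTTCC grid (8·8=64): LLTTCC=4 LLTTCc=4 LLTtCC=4 LLTtCc=4 LlTTCC=8 LlTTCc=8 LlTtCC=8 LlTtCc=8 llTTCC=4 llTTCc=4 llTtCC=4 llTtCc=4
LLTTCc hits 4/64; gcd=4; 4÷4/64÷4 = 1/16

P(LLTTCc) = 1/16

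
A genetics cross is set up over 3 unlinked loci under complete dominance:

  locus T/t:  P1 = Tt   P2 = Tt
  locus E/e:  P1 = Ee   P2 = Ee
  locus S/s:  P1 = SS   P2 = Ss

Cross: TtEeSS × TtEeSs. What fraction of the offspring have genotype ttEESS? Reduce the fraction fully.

TtEeSS gametes: TES×2, TeS×2, tES×2, teS×2
TtEeSs gametes: TES×1, TEs×1, TeS×1, Tes×1, tES×1, tEs×1, teS×1, tes×1
TtEeSS×TtEeSs grid (8·8=64): TTEESS=2 TTEESs=2 TTEeSS=4 TTEeSs=4 TTeeSS=2 TTeeSs=2 TtEESS=4 TtEESs=4 TtEeSS=8 TtEeSs=8 TteeSS=4 TteeSs=4 ttEESS=2 ttEESs=2 ttEeSS=4 ttEeSs=4 tteeSS=2 tteeSs=2
ttEESS hits 2/64; gcd=2; 2÷2/64÷2 = 1/32

P(ttEESS) = 1/32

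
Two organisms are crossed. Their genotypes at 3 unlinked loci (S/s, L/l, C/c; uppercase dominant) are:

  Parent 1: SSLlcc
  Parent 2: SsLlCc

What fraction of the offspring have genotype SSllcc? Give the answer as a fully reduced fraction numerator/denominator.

P(SSllcc) = 1/16

SSLlcc gametes: SLc×4, Slc×4
SsLlCc gametes: SLC×1, SLc×1, SlC×1, Slc×1, sLC×1, sLc×1, slC×1, slc×1
SSLlcc×SsLlCc grid (8·8=64): SSLLCc=4 SSLLcc=4 SSLlCc=8 SSLlcc=8 SSllCc=4 SSllcc=4 SsLLCc=4 SsLLcc=4 SsLlCc=8 SsLlcc=8 SsllCc=4 Ssllcc=4
SSllcc hits 4/64; gcd=4; 4÷4/64÷4 = 1/16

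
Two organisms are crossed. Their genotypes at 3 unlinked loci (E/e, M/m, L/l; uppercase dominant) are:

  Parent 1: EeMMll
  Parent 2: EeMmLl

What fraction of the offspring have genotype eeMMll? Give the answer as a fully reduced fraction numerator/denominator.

EeMMll gametes: EMl×4, eMl×4
EeMmLl gametes: EML×1, EMl×1, EmL×1, Eml×1, eML×1, eMl×1, emL×1, eml×1
EeMMll×EeMmLl grid (8·8=64): EEMMLl=4 EEMMll=4 EEMmLl=4 EEMmll=4 EeMMLl=8 EeMMll=8 EeMmLl=8 EeMmll=8 eeMMLl=4 eeMMll=4 eeMmLl=4 eeMmll=4
eeMMll hits 4/64; gcd=4; 4÷4/64÷4 = 1/16

P(eeMMll) = 1/16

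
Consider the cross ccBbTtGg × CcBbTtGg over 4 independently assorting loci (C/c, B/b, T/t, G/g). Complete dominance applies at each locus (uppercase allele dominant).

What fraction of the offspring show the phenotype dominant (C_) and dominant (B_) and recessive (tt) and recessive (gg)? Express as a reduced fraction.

ccBbTtGg gametes: cBTG×2, cBTg×2, cBtG×2, cBtg×2, cbTG×2, cbTg×2, cbtG×2, cbtg×2
CcBbTtGg gametes: CBTG×1, CBTg×1, CBtG×1, CBtg×1, CbTG×1, CbTg×1, CbtG×1, Cbtg×1, cBTG×1, cBTg×1, cBtG×1, cBtg×1, cbTG×1, cbTg×1, cbtG×1, cbtg×1
ccBbTtGg×CcBbTtGg grid (16·16=256): CcBBTTGG=2 CcBBTTGg=4 CcBBTTgg=2 CcBBTtGG=4 CcBBTtGg=8 CcBBTtgg=4 CcBBttGG=2 CcBBttGg=4 CcBBttgg=2 CcBbTTGG=4 CcBbTTGg=8 CcBbTTgg=4 CcBbTtGG=8 CcBbTtGg=16 CcBbTtgg=8 CcBbttGG=4 CcBbttGg=8 CcBbttgg=4 CcbbTTGG=2 CcbbTTGg=4 CcbbTTgg=2 CcbbTtGG=4 CcbbTtGg=8 CcbbTtgg=4 CcbbttGG=2 CcbbttGg=4 Ccbbttgg=2 ccBBTTGG=2 ccBBTTGg=4 ccBBTTgg=2 ccBBTtGG=4 ccBBTtGg=8 ccBBTtgg=4 ccBBttGG=2 ccBBttGg=4 ccBBttgg=2 ccBbTTGG=4 ccBbTTGg=8 ccBbTTgg=4 ccBbTtGG=8 ccBbTtGg=16 ccBbTtgg=8 ccBbttGG=4 ccBbttGg=8 ccBbttgg=4 ccbbTTGG=2 ccbbTTGg=4 ccbbTTgg=2 ccbbTtGG=4 ccbbTtGg=8 ccbbTtgg=4 ccbbttGG=2 ccbbttGg=4 ccbbttgg=2
C_ B_ tt gg hits 6/256; gcd=2; 6÷2/256÷2 = 3/128

P(C_ B_ tt gg) = 3/128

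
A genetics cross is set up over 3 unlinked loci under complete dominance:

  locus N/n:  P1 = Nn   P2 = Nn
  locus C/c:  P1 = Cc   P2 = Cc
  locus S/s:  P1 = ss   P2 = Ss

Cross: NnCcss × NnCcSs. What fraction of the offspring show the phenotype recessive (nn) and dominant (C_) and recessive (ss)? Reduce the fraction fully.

P(nn C_ ss) = 3/32

NnCcss gametes: NCs×2, Ncs×2, nCs×2, ncs×2
NnCcSs gametes: NCS×1, NCs×1, NcS×1, Ncs×1, nCS×1, nCs×1, ncS×1, ncs×1
NnCcss×NnCcSs grid (8·8=64): NNCCSs=2 NNCCss=2 NNCcSs=4 NNCcss=4 NNccSs=2 NNccss=2 NnCCSs=4 NnCCss=4 NnCcSs=8 NnCcss=8 NnccSs=4 Nnccss=4 nnCCSs=2 nnCCss=2 nnCcSs=4 nnCcss=4 nnccSs=2 nnccss=2
nn C_ ss hits 6/64; gcd=2; 6÷2/64÷2 = 3/32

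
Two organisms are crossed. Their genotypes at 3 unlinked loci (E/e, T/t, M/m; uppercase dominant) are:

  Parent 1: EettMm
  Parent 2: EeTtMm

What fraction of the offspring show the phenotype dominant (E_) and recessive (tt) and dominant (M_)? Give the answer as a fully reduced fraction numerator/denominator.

P(E_ tt M_) = 9/32

EettMm gametes: EtM×2, Etm×2, etM×2, etm×2
EeTtMm gametes: ETM×1, ETm×1, EtM×1, Etm×1, eTM×1, eTm×1, etM×1, etm×1
EettMm×EeTtMm grid (8·8=64): EETtMM=2 EETtMm=4 EETtmm=2 EEttMM=2 EEttMm=4 EEttmm=2 EeTtMM=4 EeTtMm=8 EeTtmm=4 EettMM=4 EettMm=8 Eettmm=4 eeTtMM=2 eeTtMm=4 eeTtmm=2 eettMM=2 eettMm=4 eettmm=2
E_ tt M_ hits 18/64; gcd=2; 18÷2/64÷2 = 9/32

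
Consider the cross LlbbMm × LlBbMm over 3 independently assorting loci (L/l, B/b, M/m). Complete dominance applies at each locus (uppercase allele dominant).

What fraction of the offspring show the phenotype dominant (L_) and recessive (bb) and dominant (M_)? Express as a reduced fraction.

P(L_ bb M_) = 9/32

LlbbMm gametes: LbM×2, Lbm×2, lbM×2, lbm×2
LlBbMm gametes: LBM×1, LBm×1, LbM×1, Lbm×1, lBM×1, lBm×1, lbM×1, lbm×1
LlbbMm×LlBbMm grid (8·8=64): LLBbMM=2 LLBbMm=4 LLBbmm=2 LLbbMM=2 LLbbMm=4 LLbbmm=2 LlBbMM=4 LlBbMm=8 LlBbmm=4 LlbbMM=4 LlbbMm=8 Llbbmm=4 llBbMM=2 llBbMm=4 llBbmm=2 llbbMM=2 llbbMm=4 llbbmm=2
L_ bb M_ hits 18/64; gcd=2; 18÷2/64÷2 = 9/32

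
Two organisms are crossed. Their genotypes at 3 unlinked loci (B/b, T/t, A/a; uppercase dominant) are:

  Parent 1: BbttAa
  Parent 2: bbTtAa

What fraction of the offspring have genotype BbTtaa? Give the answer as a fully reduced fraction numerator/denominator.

BbttAa gametes: BtA×2, Bta×2, btA×2, bta×2
bbTtAa gametes: bTA×2, bTa×2, btA×2, bta×2
BbttAa×bbTtAa grid (8·8=64): BbTtAA=4 BbTtAa=8 BbTtaa=4 BbttAA=4 BbttAa=8 Bbttaa=4 bbTtAA=4 bbTtAa=8 bbTtaa=4 bbttAA=4 bbttAa=8 bbttaa=4
BbTtaa hits 4/64; gcd=4; 4÷4/64÷4 = 1/16

P(BbTtaa) = 1/16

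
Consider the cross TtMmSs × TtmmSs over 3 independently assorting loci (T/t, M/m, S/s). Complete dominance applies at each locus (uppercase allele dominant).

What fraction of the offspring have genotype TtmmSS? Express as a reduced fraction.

TtMmSs gametes: TMS×1, TMs×1, TmS×1, Tms×1, tMS×1, tMs×1, tmS×1, tms×1
TtmmSs gametes: TmS×2, Tms×2, tmS×2, tms×2
TtMmSs×TtmmSs grid (8·8=64): TTMmSS=2 TTMmSs=4 TTMmss=2 TTmmSS=2 TTmmSs=4 TTmmss=2 TtMmSS=4 TtMmSs=8 TtMmss=4 TtmmSS=4 TtmmSs=8 Ttmmss=4 ttMmSS=2 ttMmSs=4 ttMmss=2 ttmmSS=2 ttmmSs=4 ttmmss=2
TtmmSS hits 4/64; gcd=4; 4÷4/64÷4 = 1/16

P(TtmmSS) = 1/16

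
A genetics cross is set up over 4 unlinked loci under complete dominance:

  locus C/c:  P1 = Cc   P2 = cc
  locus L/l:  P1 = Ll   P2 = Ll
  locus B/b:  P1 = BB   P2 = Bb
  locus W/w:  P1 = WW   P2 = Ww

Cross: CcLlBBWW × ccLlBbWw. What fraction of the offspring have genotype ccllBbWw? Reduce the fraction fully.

P(ccllBbWw) = 1/32

CcLlBBWW gametes: CLBW×4, ClBW×4, cLBW×4, clBW×4
ccLlBbWw gametes: cLBW×2, cLBw×2, cLbW×2, cLbw×2, clBW×2, clBw×2, clbW×2, clbw×2
CcLlBBWW×ccLlBbWw grid (16·16=256): CcLLBBWW=8 CcLLBBWw=8 CcLLBbWW=8 CcLLBbWw=8 CcLlBBWW=16 CcLlBBWw=16 CcLlBbWW=16 CcLlBbWw=16 CcllBBWW=8 CcllBBWw=8 CcllBbWW=8 CcllBbWw=8 ccLLBBWW=8 ccLLBBWw=8 ccLLBbWW=8 ccLLBbWw=8 ccLlBBWW=16 ccLlBBWw=16 ccLlBbWW=16 ccLlBbWw=16 ccllBBWW=8 ccllBBWw=8 ccllBbWW=8 ccllBbWw=8
ccllBbWw hits 8/256; gcd=8; 8÷8/256÷8 = 1/32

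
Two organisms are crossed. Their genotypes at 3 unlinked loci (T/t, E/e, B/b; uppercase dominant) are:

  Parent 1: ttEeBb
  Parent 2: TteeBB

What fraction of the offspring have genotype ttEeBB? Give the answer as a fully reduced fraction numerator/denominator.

ttEeBb gametes: tEB×2, tEb×2, teB×2, teb×2
TteeBB gametes: TeB×4, teB×4
ttEeBb×TteeBB grid (8·8=64): TtEeBB=8 TtEeBb=8 TteeBB=8 TteeBb=8 ttEeBB=8 ttEeBb=8 tteeBB=8 tteeBb=8
ttEeBB hits 8/64; gcd=8; 8÷8/64÷8 = 1/8

P(ttEeBB) = 1/8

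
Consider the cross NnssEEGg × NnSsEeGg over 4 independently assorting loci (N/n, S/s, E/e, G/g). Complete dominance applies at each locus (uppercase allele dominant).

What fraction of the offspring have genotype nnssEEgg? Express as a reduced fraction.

NnssEEGg gametes: NsEG×4, NsEg×4, nsEG×4, nsEg×4
NnSsEeGg gametes: NSEG×1, NSEg×1, NSeG×1, NSeg×1, NsEG×1, NsEg×1, NseG×1, Nseg×1, nSEG×1, nSEg×1, nSeG×1, nSeg×1, nsEG×1, nsEg×1, nseG×1, nseg×1
NnssEEGg×NnSsEeGg grid (16·16=256): NNSsEEGG=4 NNSsEEGg=8 NNSsEEgg=4 NNSsEeGG=4 NNSsEeGg=8 NNSsEegg=4 NNssEEGG=4 NNssEEGg=8 NNssEEgg=4 NNssEeGG=4 NNssEeGg=8 NNssEegg=4 NnSsEEGG=8 NnSsEEGg=16 NnSsEEgg=8 NnSsEeGG=8 NnSsEeGg=16 NnSsEegg=8 NnssEEGG=8 NnssEEGg=16 NnssEEgg=8 NnssEeGG=8 NnssEeGg=16 NnssEegg=8 nnSsEEGG=4 nnSsEEGg=8 nnSsEEgg=4 nnSsEeGG=4 nnSsEeGg=8 nnSsEegg=4 nnssEEGG=4 nnssEEGg=8 nnssEEgg=4 nnssEeGG=4 nnssEeGg=8 nnssEegg=4
nnssEEgg hits 4/256; gcd=4; 4÷4/256÷4 = 1/64

P(nnssEEgg) = 1/64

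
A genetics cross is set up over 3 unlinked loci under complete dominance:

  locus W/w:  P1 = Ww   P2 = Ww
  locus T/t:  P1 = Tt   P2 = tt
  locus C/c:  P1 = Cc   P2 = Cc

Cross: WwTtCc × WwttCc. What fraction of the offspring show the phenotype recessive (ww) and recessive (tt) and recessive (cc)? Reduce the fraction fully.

WwTtCc gametes: WTC×1, WTc×1, WtC×1, Wtc×1, wTC×1, wTc×1, wtC×1, wtc×1
WwttCc gametes: WtC×2, Wtc×2, wtC×2, wtc×2
WwTtCc×WwttCc grid (8·8=64): WWTtCC=2 WWTtCc=4 WWTtcc=2 WWttCC=2 WWttCc=4 WWttcc=2 WwTtCC=4 WwTtCc=8 WwTtcc=4 WwttCC=4 WwttCc=8 Wwttcc=4 wwTtCC=2 wwTtCc=4 wwTtcc=2 wwttCC=2 wwttCc=4 wwttcc=2
ww tt cc hits 2/64; gcd=2; 2÷2/64÷2 = 1/32

P(ww tt cc) = 1/32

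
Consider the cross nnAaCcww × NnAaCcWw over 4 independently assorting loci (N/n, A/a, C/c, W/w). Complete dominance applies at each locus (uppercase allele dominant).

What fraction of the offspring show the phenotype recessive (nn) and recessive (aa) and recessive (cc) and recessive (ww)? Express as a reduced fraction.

P(nn aa cc ww) = 1/64

nnAaCcww gametes: nACw×4, nAcw×4, naCw×4, nacw×4
NnAaCcWw gametes: NACW×1, NACw×1, NAcW×1, NAcw×1, NaCW×1, NaCw×1, NacW×1, Nacw×1, nACW×1, nACw×1, nAcW×1, nAcw×1, naCW×1, naCw×1, nacW×1, nacw×1
nnAaCcww×NnAaCcWw grid (16·16=256): NnAACCWw=4 NnAACCww=4 NnAACcWw=8 NnAACcww=8 NnAAccWw=4 NnAAccww=4 NnAaCCWw=8 NnAaCCww=8 NnAaCcWw=16 NnAaCcww=16 NnAaccWw=8 NnAaccww=8 NnaaCCWw=4 NnaaCCww=4 NnaaCcWw=8 NnaaCcww=8 NnaaccWw=4 Nnaaccww=4 nnAACCWw=4 nnAACCww=4 nnAACcWw=8 nnAACcww=8 nnAAccWw=4 nnAAccww=4 nnAaCCWw=8 nnAaCCww=8 nnAaCcWw=16 nnAaCcww=16 nnAaccWw=8 nnAaccww=8 nnaaCCWw=4 nnaaCCww=4 nnaaCcWw=8 nnaaCcww=8 nnaaccWw=4 nnaaccww=4
nn aa cc ww hits 4/256; gcd=4; 4÷4/256÷4 = 1/64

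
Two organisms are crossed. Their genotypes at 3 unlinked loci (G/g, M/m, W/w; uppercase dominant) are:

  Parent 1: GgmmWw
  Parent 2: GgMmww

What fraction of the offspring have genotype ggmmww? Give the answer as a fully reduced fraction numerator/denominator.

GgmmWw gametes: GmW×2, Gmw×2, gmW×2, gmw×2
GgMmww gametes: GMw×2, Gmw×2, gMw×2, gmw×2
GgmmWw×GgMmww grid (8·8=64): GGMmWw=4 GGMmww=4 GGmmWw=4 GGmmww=4 GgMmWw=8 GgMmww=8 GgmmWw=8 Ggmmww=8 ggMmWw=4 ggMmww=4 ggmmWw=4 ggmmww=4
ggmmww hits 4/64; gcd=4; 4÷4/64÷4 = 1/16

P(ggmmww) = 1/16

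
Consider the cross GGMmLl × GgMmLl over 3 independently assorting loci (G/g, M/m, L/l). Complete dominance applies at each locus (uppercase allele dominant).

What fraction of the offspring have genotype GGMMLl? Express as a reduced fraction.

GGMmLl gametes: GML×2, GMl×2, GmL×2, Gml×2
GgMmLl gametes: GML×1, GMl×1, GmL×1, Gml×1, gML×1, gMl×1, gmL×1, gml×1
GGMmLl×GgMmLl grid (8·8=64): GGMMLL=2 GGMMLl=4 GGMMll=2 GGMmLL=4 GGMmLl=8 GGMmll=4 GGmmLL=2 GGmmLl=4 GGmmll=2 GgMMLL=2 GgMMLl=4 GgMMll=2 GgMmLL=4 GgMmLl=8 GgMmll=4 GgmmLL=2 GgmmLl=4 Ggmmll=2
GGMMLl hits 4/64; gcd=4; 4÷4/64÷4 = 1/16

P(GGMMLl) = 1/16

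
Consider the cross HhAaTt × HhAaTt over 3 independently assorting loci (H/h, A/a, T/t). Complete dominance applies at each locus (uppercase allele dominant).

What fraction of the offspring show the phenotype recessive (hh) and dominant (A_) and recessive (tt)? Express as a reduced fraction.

HhAaTt gametes: HAT×1, HAt×1, HaT×1, Hat×1, hAT×1, hAt×1, haT×1, hat×1
HhAaTt gametes: HAT×1, HAt×1, HaT×1, Hat×1, hAT×1, hAt×1, haT×1, hat×1
HhAaTt×HhAaTt grid (8·8=64): HHAATT=1 HHAATt=2 HHAAtt=1 HHAaTT=2 HHAaTt=4 HHAatt=2 HHaaTT=1 HHaaTt=2 HHaatt=1 HhAATT=2 HhAATt=4 HhAAtt=2 HhAaTT=4 HhAaTt=8 HhAatt=4 HhaaTT=2 HhaaTt=4 Hhaatt=2 hhAATT=1 hhAATt=2 hhAAtt=1 hhAaTT=2 hhAaTt=4 hhAatt=2 hhaaTT=1 hhaaTt=2 hhaatt=1
hh A_ tt hits 3/64; gcd=1; 3÷1/64÷1 = 3/64

P(hh A_ tt) = 3/64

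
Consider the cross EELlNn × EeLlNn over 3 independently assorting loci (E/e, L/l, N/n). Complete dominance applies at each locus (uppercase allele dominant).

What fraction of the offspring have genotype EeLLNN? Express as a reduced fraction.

P(EeLLNN) = 1/32

EELlNn gametes: ELN×2, ELn×2, ElN×2, Eln×2
EeLlNn gametes: ELN×1, ELn×1, ElN×1, Eln×1, eLN×1, eLn×1, elN×1, eln×1
EELlNn×EeLlNn grid (8·8=64): EELLNN=2 EELLNn=4 EELLnn=2 EELlNN=4 EELlNn=8 EELlnn=4 EEllNN=2 EEllNn=4 EEllnn=2 EeLLNN=2 EeLLNn=4 EeLLnn=2 EeLlNN=4 EeLlNn=8 EeLlnn=4 EellNN=2 EellNn=4 Eellnn=2
EeLLNN hits 2/64; gcd=2; 2÷2/64÷2 = 1/32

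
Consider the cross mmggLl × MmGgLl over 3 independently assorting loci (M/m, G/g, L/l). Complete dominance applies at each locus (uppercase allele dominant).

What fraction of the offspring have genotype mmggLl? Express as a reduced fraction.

P(mmggLl) = 1/8

mmggLl gametes: mgL×4, mgl×4
MmGgLl gametes: MGL×1, MGl×1, MgL×1, Mgl×1, mGL×1, mGl×1, mgL×1, mgl×1
mmggLl×MmGgLl grid (8·8=64): MmGgLL=4 MmGgLl=8 MmGgll=4 MmggLL=4 MmggLl=8 Mmggll=4 mmGgLL=4 mmGgLl=8 mmGgll=4 mmggLL=4 mmggLl=8 mmggll=4
mmggLl hits 8/64; gcd=8; 8÷8/64÷8 = 1/8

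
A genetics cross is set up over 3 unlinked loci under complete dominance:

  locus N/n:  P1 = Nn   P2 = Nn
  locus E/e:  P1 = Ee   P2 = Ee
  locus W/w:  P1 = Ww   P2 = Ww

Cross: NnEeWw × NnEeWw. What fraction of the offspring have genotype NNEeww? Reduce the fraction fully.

P(NNEeww) = 1/32

NnEeWw gametes: NEW×1, NEw×1, NeW×1, New×1, nEW×1, nEw×1, neW×1, new×1
NnEeWw gametes: NEW×1, NEw×1, NeW×1, New×1, nEW×1, nEw×1, neW×1, new×1
NnEeWw×NnEeWw grid (8·8=64): NNEEWW=1 NNEEWw=2 NNEEww=1 NNEeWW=2 NNEeWw=4 NNEeww=2 NNeeWW=1 NNeeWw=2 NNeeww=1 NnEEWW=2 NnEEWw=4 NnEEww=2 NnEeWW=4 NnEeWw=8 NnEeww=4 NneeWW=2 NneeWw=4 Nneeww=2 nnEEWW=1 nnEEWw=2 nnEEww=1 nnEeWW=2 nnEeWw=4 nnEeww=2 nneeWW=1 nneeWw=2 nneeww=1
NNEeww hits 2/64; gcd=2; 2÷2/64÷2 = 1/32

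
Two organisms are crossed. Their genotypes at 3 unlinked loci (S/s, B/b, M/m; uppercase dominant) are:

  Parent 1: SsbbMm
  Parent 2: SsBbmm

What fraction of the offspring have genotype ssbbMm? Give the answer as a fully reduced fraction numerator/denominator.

P(ssbbMm) = 1/16

SsbbMm gametes: SbM×2, Sbm×2, sbM×2, sbm×2
SsBbmm gametes: SBm×2, Sbm×2, sBm×2, sbm×2
SsbbMm×SsBbmm grid (8·8=64): SSBbMm=4 SSBbmm=4 SSbbMm=4 SSbbmm=4 SsBbMm=8 SsBbmm=8 SsbbMm=8 Ssbbmm=8 ssBbMm=4 ssBbmm=4 ssbbMm=4 ssbbmm=4
ssbbMm hits 4/64; gcd=4; 4÷4/64÷4 = 1/16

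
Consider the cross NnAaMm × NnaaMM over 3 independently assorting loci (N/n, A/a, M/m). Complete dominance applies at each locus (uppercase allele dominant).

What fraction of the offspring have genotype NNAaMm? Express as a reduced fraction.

P(NNAaMm) = 1/16

NnAaMm gametes: NAM×1, NAm×1, NaM×1, Nam×1, nAM×1, nAm×1, naM×1, nam×1
NnaaMM gametes: NaM×4, naM×4
NnAaMm×NnaaMM grid (8·8=64): NNAaMM=4 NNAaMm=4 NNaaMM=4 NNaaMm=4 NnAaMM=8 NnAaMm=8 NnaaMM=8 NnaaMm=8 nnAaMM=4 nnAaMm=4 nnaaMM=4 nnaaMm=4
NNAaMm hits 4/64; gcd=4; 4÷4/64÷4 = 1/16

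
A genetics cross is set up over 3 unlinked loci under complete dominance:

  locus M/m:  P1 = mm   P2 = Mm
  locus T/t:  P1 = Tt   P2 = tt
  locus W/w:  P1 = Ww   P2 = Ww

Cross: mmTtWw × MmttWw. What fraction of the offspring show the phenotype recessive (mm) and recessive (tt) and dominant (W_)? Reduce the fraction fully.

mmTtWw gametes: mTW×2, mTw×2, mtW×2, mtw×2
MmttWw gametes: MtW×2, Mtw×2, mtW×2, mtw×2
mmTtWw×MmttWw grid (8·8=64): MmTtWW=4 MmTtWw=8 MmTtww=4 MmttWW=4 MmttWw=8 Mmttww=4 mmTtWW=4 mmTtWw=8 mmTtww=4 mmttWW=4 mmttWw=8 mmttww=4
mm tt W_ hits 12/64; gcd=4; 12÷4/64÷4 = 3/16

P(mm tt W_) = 3/16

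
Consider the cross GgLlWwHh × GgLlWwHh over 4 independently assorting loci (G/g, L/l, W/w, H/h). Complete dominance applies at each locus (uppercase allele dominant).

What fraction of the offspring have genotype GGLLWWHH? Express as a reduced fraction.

P(GGLLWWHH) = 1/256

GgLlWwHh gametes: GLWH×1, GLWh×1, GLwH×1, GLwh×1, GlWH×1, GlWh×1, GlwH×1, Glwh×1, gLWH×1, gLWh×1, gLwH×1, gLwh×1, glWH×1, glWh×1, glwH×1, glwh×1
GgLlWwHh gametes: GLWH×1, GLWh×1, GLwH×1, GLwh×1, GlWH×1, GlWh×1, GlwH×1, Glwh×1, gLWH×1, gLWh×1, gLwH×1, gLwh×1, glWH×1, glWh×1, glwH×1, glwh×1
GgLlWwHh×GgLlWwHh grid (16·16=256): GGLLWWHH=1 GGLLWWHh=2 GGLLWWhh=1 GGLLWwHH=2 GGLLWwHh=4 GGLLWwhh=2 GGLLwwHH=1 GGLLwwHh=2 GGLLwwhh=1 GGLlWWHH=2 GGLlWWHh=4 GGLlWWhh=2 GGLlWwHH=4 GGLlWwHh=8 GGLlWwhh=4 GGLlwwHH=2 GGLlwwHh=4 GGLlwwhh=2 GGllWWHH=1 GGllWWHh=2 GGllWWhh=1 GGllWwHH=2 GGllWwHh=4 GGllWwhh=2 GGllwwHH=1 GGllwwHh=2 GGllwwhh=1 GgLLWWHH=2 GgLLWWHh=4 GgLLWWhh=2 GgLLWwHH=4 GgLLWwHh=8 GgLLWwhh=4 GgLLwwHH=2 GgLLwwHh=4 GgLLwwhh=2 GgLlWWHH=4 GgLlWWHh=8 GgLlWWhh=4 GgLlWwHH=8 GgLlWwHh=16 GgLlWwhh=8 GgLlwwHH=4 GgLlwwHh=8 GgLlwwhh=4 GgllWWHH=2 GgllWWHh=4 GgllWWhh=2 GgllWwHH=4 GgllWwHh=8 GgllWwhh=4 GgllwwHH=2 GgllwwHh=4 Ggllwwhh=2 ggLLWWHH=1 ggLLWWHh=2 ggLLWWhh=1 ggLLWwHH=2 ggLLWwHh=4 ggLLWwhh=2 ggLLwwHH=1 ggLLwwHh=2 ggLLwwhh=1 ggLlWWHH=2 ggLlWWHh=4 ggLlWWhh=2 ggLlWwHH=4 ggLlWwHh=8 ggLlWwhh=4 ggLlwwHH=2 ggLlwwHh=4 ggLlwwhh=2 ggllWWHH=1 ggllWWHh=2 ggllWWhh=1 ggllWwHH=2 ggllWwHh=4 ggllWwhh=2 ggllwwHH=1 ggllwwHh=2 ggllwwhh=1
GGLLWWHH hits 1/256; gcd=1; 1÷1/256÷1 = 1/256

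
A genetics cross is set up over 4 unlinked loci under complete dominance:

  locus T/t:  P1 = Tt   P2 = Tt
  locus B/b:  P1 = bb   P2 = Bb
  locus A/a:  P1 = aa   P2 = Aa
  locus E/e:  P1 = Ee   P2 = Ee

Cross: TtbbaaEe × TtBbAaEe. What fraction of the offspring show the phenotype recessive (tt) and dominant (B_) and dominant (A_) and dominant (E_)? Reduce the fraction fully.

TtbbaaEe gametes: TbaE×4, Tbae×4, tbaE×4, tbae×4
TtBbAaEe gametes: TBAE×1, TBAe×1, TBaE×1, TBae×1, TbAE×1, TbAe×1, TbaE×1, Tbae×1, tBAE×1, tBAe×1, tBaE×1, tBae×1, tbAE×1, tbAe×1, tbaE×1, tbae×1
TtbbaaEe×TtBbAaEe grid (16·16=256): TTBbAaEE=4 TTBbAaEe=8 TTBbAaee=4 TTBbaaEE=4 TTBbaaEe=8 TTBbaaee=4 TTbbAaEE=4 TTbbAaEe=8 TTbbAaee=4 TTbbaaEE=4 TTbbaaEe=8 TTbbaaee=4 TtBbAaEE=8 TtBbAaEe=16 TtBbAaee=8 TtBbaaEE=8 TtBbaaEe=16 TtBbaaee=8 TtbbAaEE=8 TtbbAaEe=16 TtbbAaee=8 TtbbaaEE=8 TtbbaaEe=16 Ttbbaaee=8 ttBbAaEE=4 ttBbAaEe=8 ttBbAaee=4 ttBbaaEE=4 ttBbaaEe=8 ttBbaaee=4 ttbbAaEE=4 ttbbAaEe=8 ttbbAaee=4 ttbbaaEE=4 ttbbaaEe=8 ttbbaaee=4
tt B_ A_ E_ hits 12/256; gcd=4; 12÷4/256÷4 = 3/64

P(tt B_ A_ E_) = 3/64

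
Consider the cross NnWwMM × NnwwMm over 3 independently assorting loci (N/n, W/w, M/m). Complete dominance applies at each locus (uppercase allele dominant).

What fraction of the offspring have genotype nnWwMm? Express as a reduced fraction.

NnWwMM gametes: NWM×2, NwM×2, nWM×2, nwM×2
NnwwMm gametes: NwM×2, Nwm×2, nwM×2, nwm×2
NnWwMM×NnwwMm grid (8·8=64): NNWwMM=4 NNWwMm=4 NNwwMM=4 NNwwMm=4 NnWwMM=8 NnWwMm=8 NnwwMM=8 NnwwMm=8 nnWwMM=4 nnWwMm=4 nnwwMM=4 nnwwMm=4
nnWwMm hits 4/64; gcd=4; 4÷4/64÷4 = 1/16

P(nnWwMm) = 1/16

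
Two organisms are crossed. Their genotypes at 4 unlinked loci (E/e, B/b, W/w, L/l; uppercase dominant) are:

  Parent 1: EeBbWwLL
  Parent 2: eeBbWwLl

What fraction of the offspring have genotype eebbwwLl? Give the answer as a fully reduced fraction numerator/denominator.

EeBbWwLL gametes: EBWL×2, EBwL×2, EbWL×2, EbwL×2, eBWL×2, eBwL×2, ebWL×2, ebwL×2
eeBbWwLl gametes: eBWL×2, eBWl×2, eBwL×2, eBwl×2, ebWL×2, ebWl×2, ebwL×2, ebwl×2
EeBbWwLL×eeBbWwLl grid (16·16=256): EeBBWWLL=4 EeBBWWLl=4 EeBBWwLL=8 EeBBWwLl=8 EeBBwwLL=4 EeBBwwLl=4 EeBbWWLL=8 EeBbWWLl=8 EeBbWwLL=16 EeBbWwLl=16 EeBbwwLL=8 EeBbwwLl=8 EebbWWLL=4 EebbWWLl=4 EebbWwLL=8 EebbWwLl=8 EebbwwLL=4 EebbwwLl=4 eeBBWWLL=4 eeBBWWLl=4 eeBBWwLL=8 eeBBWwLl=8 eeBBwwLL=4 eeBBwwLl=4 eeBbWWLL=8 eeBbWWLl=8 eeBbWwLL=16 eeBbWwLl=16 eeBbwwLL=8 eeBbwwLl=8 eebbWWLL=4 eebbWWLl=4 eebbWwLL=8 eebbWwLl=8 eebbwwLL=4 eebbwwLl=4
eebbwwLl hits 4/256; gcd=4; 4÷4/256÷4 = 1/64

P(eebbwwLl) = 1/64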